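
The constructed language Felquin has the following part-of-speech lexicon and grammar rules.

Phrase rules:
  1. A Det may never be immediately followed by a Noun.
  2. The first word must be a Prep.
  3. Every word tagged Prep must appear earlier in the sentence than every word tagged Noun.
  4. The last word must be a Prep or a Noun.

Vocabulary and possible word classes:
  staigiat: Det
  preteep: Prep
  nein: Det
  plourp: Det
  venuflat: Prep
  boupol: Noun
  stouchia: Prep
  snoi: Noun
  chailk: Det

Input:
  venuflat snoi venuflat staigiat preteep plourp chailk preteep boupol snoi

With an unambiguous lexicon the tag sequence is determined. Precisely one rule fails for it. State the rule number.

3

Fixed tagging: Prep Noun Prep Det Prep Det Det Prep Noun Noun.
Applying the rules: R1 ok, R2 ok, R3 fails, R4 ok.
Only rule 3 fails.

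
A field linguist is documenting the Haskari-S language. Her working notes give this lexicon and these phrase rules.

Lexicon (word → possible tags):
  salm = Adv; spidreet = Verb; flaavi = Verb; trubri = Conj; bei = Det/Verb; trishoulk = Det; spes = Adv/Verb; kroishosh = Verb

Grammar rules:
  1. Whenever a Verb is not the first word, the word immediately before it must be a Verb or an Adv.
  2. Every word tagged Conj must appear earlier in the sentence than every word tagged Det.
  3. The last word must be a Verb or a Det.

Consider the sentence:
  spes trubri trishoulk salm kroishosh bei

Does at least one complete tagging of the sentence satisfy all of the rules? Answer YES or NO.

YES

Candidates per position — 1:spes {Adv,Verb}; 2:trubri {Conj}; 3:trishoulk {Det}; 4:salm {Adv}; 5:kroishosh {Verb}; 6:bei {Det,Verb}.
One satisfying assignment: Adv Conj Det Adv Verb Verb.
Rule-by-rule: rule 1 holds; rule 2 holds; rule 3 holds.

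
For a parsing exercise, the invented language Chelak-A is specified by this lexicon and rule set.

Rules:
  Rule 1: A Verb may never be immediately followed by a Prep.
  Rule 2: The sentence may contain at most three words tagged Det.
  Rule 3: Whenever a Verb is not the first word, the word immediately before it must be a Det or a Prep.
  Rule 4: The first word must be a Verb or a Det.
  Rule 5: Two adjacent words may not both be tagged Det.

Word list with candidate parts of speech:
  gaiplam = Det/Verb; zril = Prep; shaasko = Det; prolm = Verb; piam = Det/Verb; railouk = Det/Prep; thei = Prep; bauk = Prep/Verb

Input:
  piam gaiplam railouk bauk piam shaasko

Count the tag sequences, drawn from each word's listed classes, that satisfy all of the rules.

Candidates per position — 1:piam {Det,Verb}; 2:gaiplam {Det,Verb}; 3:railouk {Det,Prep}; 4:bauk {Prep,Verb}; 5:piam {Det,Verb}; 6:shaasko {Det}.
There are 32 candidate sequences in total.
The sequences that satisfy every rule: Det Verb Det Prep Verb Det; Verb Det Prep Prep Verb Det.
Count = 2.

2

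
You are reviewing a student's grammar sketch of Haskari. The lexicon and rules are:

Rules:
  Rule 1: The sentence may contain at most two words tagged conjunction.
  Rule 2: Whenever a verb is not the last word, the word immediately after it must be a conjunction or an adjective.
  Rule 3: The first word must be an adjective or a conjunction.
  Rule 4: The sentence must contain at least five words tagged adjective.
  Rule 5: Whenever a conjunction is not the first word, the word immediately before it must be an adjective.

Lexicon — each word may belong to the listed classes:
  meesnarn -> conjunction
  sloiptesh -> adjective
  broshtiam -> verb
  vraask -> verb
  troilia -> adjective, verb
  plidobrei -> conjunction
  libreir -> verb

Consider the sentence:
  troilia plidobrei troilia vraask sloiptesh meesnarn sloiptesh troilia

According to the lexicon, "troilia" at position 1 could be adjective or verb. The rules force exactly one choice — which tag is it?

Candidates per position — 1:troilia {adjective,verb}; 2:plidobrei {conjunction}; 3:troilia {adjective,verb}; 4:vraask {verb}; 5:sloiptesh {adjective}; 6:meesnarn {conjunction}; 7:sloiptesh {adjective}; 8:troilia {adjective,verb}.
At position 1, choosing verb makes rule 3 impossible to satisfy; hence adjective.
At position 3, choosing verb makes rule 2 impossible to satisfy; hence adjective.
At position 8, choosing verb makes rule 4 impossible to satisfy; hence adjective.
That leaves exactly one tagging: adjective conjunction adjective verb adjective conjunction adjective adjective.
Rule-by-rule: rule 1 ✓; rule 2 ✓; rule 3 ✓; rule 4 ✓; rule 5 ✓.

adjective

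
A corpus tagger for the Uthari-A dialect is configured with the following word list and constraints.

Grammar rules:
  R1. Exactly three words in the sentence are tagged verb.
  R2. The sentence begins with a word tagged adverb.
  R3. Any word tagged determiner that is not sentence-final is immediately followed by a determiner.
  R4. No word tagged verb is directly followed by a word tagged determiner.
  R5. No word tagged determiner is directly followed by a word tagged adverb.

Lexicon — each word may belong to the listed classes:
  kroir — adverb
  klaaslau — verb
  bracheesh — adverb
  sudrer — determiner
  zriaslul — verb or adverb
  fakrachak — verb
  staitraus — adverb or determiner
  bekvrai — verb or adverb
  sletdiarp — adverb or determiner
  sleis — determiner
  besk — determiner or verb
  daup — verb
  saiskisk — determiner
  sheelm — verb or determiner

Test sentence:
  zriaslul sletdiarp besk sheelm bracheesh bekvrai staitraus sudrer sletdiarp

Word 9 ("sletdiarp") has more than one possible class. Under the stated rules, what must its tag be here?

Candidates per position — 1:zriaslul {verb,adverb}; 2:sletdiarp {adverb,determiner}; 3:besk {determiner,verb}; 4:sheelm {verb,determiner}; 5:bracheesh {adverb}; 6:bekvrai {verb,adverb}; 7:staitraus {adverb,determiner}; 8:sudrer {determiner}; 9:sletdiarp {adverb,determiner}.
Position 1: verb is ruled out by rule 2; that leaves adverb.
Position 2: determiner is ruled out by rule 3; that leaves adverb.
Position 3: determiner is ruled out by rule 1; that leaves verb.
Position 4: determiner is ruled out by rule 1; that leaves verb.
Position 6: adverb is ruled out by rule 1; that leaves verb.
Position 7: determiner is ruled out by rule 4; that leaves adverb.
Position 9: adverb is ruled out by rule 3; that leaves determiner.
That leaves exactly one tagging: adverb adverb verb verb adverb verb adverb determiner determiner.
Rule-by-rule: rule 1 ok; rule 2 ok; rule 3 ok; rule 4 ok; rule 5 ok.

determiner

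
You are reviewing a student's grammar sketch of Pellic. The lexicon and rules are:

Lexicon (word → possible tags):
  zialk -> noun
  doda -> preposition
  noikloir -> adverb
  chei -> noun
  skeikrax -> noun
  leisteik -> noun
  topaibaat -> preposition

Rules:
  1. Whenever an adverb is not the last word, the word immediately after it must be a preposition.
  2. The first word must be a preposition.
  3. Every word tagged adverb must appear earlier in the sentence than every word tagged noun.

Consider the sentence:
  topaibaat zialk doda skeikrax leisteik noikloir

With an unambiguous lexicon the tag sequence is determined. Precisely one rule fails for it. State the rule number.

Fixed tagging: preposition noun preposition noun noun adverb.
Checking each rule: R1 ok, R2 ok, R3 fails.
Only rule 3 fails.

3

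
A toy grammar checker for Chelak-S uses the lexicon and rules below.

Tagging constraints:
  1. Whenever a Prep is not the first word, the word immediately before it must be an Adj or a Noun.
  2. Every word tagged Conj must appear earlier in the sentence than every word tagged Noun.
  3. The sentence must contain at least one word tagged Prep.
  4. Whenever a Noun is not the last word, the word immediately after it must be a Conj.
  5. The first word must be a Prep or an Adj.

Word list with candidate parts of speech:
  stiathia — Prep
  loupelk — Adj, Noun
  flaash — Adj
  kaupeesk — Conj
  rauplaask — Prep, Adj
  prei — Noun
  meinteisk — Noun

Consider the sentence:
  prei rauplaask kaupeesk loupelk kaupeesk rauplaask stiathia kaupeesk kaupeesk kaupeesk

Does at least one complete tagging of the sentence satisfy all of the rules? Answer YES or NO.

Candidates per position — 1:prei {Noun}; 2:rauplaask {Prep,Adj}; 3:kaupeesk {Conj}; 4:loupelk {Adj,Noun}; 5:kaupeesk {Conj}; 6:rauplaask {Prep,Adj}; 7:stiathia {Prep}; 8:kaupeesk {Conj}; 9:kaupeesk {Conj}; 10:kaupeesk {Conj}.
Rule 2 cannot be satisfied by any choice of tags from the lexicon.
So there is no consistent tagging.

NO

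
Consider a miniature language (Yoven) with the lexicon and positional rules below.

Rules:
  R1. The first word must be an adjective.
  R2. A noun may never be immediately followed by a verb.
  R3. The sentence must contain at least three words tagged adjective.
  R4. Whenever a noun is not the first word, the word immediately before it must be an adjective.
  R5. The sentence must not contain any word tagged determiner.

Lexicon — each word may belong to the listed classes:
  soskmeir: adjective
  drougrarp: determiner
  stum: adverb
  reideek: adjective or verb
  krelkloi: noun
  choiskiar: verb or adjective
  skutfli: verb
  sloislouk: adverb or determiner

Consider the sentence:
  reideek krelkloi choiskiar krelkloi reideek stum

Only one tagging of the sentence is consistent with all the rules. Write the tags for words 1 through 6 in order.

adjective noun adjective noun adjective adverb

Candidates per position — 1:reideek {adjective,verb}; 2:krelkloi {noun}; 3:choiskiar {verb,adjective}; 4:krelkloi {noun}; 5:reideek {adjective,verb}; 6:stum {adverb}.
If word 1 were verb, no tagging could satisfy rule 1; so word 1 is adjective.
If word 3 were verb, no tagging could satisfy rule 2; so word 3 is adjective.
If word 5 were verb, no tagging could satisfy rule 2; so word 5 is adjective.
So the tagging must be: adjective noun adjective noun adjective adverb.
Check: rule 1 ✓; rule 2 ✓; rule 3 ✓; rule 4 ✓; rule 5 ✓.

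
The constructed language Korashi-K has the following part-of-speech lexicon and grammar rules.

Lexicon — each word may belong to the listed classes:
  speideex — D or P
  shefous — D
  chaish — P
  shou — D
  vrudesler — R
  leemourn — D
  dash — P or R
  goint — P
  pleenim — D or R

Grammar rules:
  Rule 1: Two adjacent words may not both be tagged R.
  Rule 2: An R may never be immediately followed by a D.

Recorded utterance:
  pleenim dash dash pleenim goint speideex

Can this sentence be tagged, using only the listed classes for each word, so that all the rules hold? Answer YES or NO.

Candidates per position — 1:pleenim {D,R}; 2:dash {P,R}; 3:dash {P,R}; 4:pleenim {D,R}; 5:goint {P}; 6:speideex {D,P}.
One satisfying assignment: R P P D P D.
Verifying each rule — rule 1 satisfied; rule 2 satisfied.

YES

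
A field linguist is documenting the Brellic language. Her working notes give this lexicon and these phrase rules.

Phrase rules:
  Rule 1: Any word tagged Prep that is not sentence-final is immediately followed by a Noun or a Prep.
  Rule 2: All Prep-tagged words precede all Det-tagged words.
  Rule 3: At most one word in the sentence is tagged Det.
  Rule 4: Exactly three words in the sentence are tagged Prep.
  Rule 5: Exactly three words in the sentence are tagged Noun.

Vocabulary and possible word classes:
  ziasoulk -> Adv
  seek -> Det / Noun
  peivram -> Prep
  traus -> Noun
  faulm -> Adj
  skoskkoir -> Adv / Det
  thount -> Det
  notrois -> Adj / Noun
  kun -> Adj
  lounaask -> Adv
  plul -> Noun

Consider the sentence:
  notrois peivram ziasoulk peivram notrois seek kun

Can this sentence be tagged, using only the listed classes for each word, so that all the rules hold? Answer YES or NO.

NO

Candidates per position — 1:notrois {Adj,Noun}; 2:peivram {Prep}; 3:ziasoulk {Adv}; 4:peivram {Prep}; 5:notrois {Adj,Noun}; 6:seek {Det,Noun}; 7:kun {Adj}.
Rule 1 cannot be satisfied by any choice of tags from the lexicon.
So there is no consistent tagging.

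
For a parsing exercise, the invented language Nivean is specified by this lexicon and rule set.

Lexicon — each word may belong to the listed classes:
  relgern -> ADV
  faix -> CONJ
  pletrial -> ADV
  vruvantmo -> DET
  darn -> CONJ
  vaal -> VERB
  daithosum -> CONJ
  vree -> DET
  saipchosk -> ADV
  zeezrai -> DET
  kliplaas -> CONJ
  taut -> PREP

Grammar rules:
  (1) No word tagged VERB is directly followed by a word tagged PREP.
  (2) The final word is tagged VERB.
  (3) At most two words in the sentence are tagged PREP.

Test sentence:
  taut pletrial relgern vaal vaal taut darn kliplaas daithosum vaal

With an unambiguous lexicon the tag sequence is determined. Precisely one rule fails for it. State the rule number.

Fixed tagging: PREP ADV ADV VERB VERB PREP CONJ CONJ CONJ VERB.
Rule check: R1 violated, R2 holds, R3 holds.
Only rule 1 fails.

1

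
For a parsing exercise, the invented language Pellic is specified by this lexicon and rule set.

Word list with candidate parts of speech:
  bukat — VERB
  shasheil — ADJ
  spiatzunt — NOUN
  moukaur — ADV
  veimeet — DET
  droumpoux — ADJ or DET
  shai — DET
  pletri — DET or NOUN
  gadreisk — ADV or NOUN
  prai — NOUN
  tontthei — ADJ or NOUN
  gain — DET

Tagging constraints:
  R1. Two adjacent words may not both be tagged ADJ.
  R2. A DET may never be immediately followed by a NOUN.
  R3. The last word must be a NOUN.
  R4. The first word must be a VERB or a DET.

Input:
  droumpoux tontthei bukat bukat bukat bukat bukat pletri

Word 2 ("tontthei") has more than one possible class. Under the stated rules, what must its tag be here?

ADJ

Candidates per position — 1:droumpoux {ADJ,DET}; 2:tontthei {ADJ,NOUN}; 3:bukat {VERB}; 4:bukat {VERB}; 5:bukat {VERB}; 6:bukat {VERB}; 7:bukat {VERB}; 8:pletri {DET,NOUN}.
If word 1 were ADJ, no tagging could satisfy rule 4; so word 1 is DET.
If word 2 were NOUN, no tagging could satisfy rule 2; so word 2 is ADJ.
If word 8 were DET, no tagging could satisfy rule 3; so word 8 is NOUN.
The only consistent sequence is: DET ADJ VERB VERB VERB VERB VERB NOUN.
Check: rule 1 ✓; rule 2 ✓; rule 3 ✓; rule 4 ✓.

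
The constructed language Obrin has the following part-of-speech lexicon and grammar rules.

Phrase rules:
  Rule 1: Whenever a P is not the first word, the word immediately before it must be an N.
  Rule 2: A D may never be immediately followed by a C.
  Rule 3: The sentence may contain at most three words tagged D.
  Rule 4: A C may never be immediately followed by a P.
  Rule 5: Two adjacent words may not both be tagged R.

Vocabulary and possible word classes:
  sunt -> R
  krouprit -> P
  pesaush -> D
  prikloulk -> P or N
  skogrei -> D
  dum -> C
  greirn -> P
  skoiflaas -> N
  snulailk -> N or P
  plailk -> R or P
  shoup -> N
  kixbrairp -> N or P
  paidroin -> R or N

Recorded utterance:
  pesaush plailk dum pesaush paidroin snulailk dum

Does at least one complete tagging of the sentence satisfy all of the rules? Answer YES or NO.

YES

Candidates per position — 1:pesaush {D}; 2:plailk {R,P}; 3:dum {C}; 4:pesaush {D}; 5:paidroin {R,N}; 6:snulailk {N,P}; 7:dum {C}.
One satisfying assignment: D R C D N N C.
Rule-by-rule: rule 1 ✓; rule 2 ✓; rule 3 ✓; rule 4 ✓; rule 5 ✓.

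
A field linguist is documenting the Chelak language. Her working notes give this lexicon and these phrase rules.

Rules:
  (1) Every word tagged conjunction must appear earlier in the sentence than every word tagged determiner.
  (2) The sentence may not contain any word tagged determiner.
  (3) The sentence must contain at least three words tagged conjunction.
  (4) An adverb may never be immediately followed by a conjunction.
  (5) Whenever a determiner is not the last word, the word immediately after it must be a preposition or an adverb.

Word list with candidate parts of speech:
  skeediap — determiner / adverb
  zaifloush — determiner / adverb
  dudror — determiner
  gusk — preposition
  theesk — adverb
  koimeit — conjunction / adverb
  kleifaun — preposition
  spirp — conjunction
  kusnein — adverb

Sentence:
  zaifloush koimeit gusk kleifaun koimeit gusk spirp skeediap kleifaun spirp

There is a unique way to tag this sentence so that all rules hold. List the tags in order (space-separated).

Candidates per position — 1:zaifloush {determiner,adverb}; 2:koimeit {conjunction,adverb}; 3:gusk {preposition}; 4:kleifaun {preposition}; 5:koimeit {conjunction,adverb}; 6:gusk {preposition}; 7:spirp {conjunction}; 8:skeediap {determiner,adverb}; 9:kleifaun {preposition}; 10:spirp {conjunction}.
Position 1: tagging it determiner would leave rule 1 unsatisfiable, so it must be adverb.
Position 2: tagging it conjunction would leave rule 4 unsatisfiable, so it must be adverb.
Position 5: tagging it adverb would leave rule 3 unsatisfiable, so it must be conjunction.
Position 8: tagging it determiner would leave rule 1 unsatisfiable, so it must be adverb.
The unique satisfying tagging is: adverb adverb preposition preposition conjunction preposition conjunction adverb preposition conjunction.
Verifying each rule — rule 1 ok; rule 2 ok; rule 3 ok; rule 4 ok; rule 5 ok.

adverb adverb preposition preposition conjunction preposition conjunction adverb preposition conjunction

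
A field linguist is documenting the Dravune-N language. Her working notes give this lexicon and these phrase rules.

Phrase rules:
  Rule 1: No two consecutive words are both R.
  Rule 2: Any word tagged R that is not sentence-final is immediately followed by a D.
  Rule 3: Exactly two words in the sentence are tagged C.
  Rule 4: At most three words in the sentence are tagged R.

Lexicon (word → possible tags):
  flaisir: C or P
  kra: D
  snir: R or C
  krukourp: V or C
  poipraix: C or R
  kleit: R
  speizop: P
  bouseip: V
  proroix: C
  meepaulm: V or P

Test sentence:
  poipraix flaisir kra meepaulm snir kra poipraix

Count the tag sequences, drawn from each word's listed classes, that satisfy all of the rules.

Candidates per position — 1:poipraix {C,R}; 2:flaisir {C,P}; 3:kra {D}; 4:meepaulm {V,P}; 5:snir {R,C}; 6:kra {D}; 7:poipraix {C,R}.
There are 32 candidate sequences in total.
Checking each against the rules leaves 6 sequences.
Count = 6.

6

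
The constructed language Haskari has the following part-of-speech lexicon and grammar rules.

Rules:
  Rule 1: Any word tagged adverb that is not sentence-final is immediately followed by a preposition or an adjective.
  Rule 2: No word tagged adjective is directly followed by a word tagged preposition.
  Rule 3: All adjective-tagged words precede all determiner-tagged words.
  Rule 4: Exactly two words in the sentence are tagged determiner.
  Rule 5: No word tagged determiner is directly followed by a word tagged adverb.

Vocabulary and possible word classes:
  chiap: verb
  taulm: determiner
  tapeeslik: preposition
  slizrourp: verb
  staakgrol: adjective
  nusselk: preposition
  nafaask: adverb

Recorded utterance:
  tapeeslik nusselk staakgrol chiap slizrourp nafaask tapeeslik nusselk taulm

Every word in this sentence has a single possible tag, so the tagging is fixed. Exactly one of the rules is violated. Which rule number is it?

Fixed tagging: preposition preposition adjective verb verb adverb preposition preposition determiner.
Applying the rules: R1 ok, R2 ok, R3 ok, R4 fails, R5 ok.
Only rule 4 fails.

4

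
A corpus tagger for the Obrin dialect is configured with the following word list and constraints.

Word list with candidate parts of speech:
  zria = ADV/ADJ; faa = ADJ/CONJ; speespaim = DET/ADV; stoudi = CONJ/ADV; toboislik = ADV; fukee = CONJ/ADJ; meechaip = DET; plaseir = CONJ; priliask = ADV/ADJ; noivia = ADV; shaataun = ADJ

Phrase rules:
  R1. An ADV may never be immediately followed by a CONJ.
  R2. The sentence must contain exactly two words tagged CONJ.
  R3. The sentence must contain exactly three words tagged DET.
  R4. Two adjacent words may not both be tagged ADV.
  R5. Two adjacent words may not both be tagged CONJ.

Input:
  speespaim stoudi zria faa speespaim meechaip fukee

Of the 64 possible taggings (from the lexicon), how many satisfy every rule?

Candidates per position — 1:speespaim {DET,ADV}; 2:stoudi {CONJ,ADV}; 3:zria {ADV,ADJ}; 4:faa {ADJ,CONJ}; 5:speespaim {DET,ADV}; 6:meechaip {DET}; 7:fukee {CONJ,ADJ}.
There are 64 candidate sequences in total.
The sequences that satisfy every rule: DET CONJ ADV ADJ DET DET CONJ; DET CONJ ADJ ADJ DET DET CONJ; DET CONJ ADJ CONJ DET DET ADJ; DET ADV ADJ CONJ DET DET CONJ.
Count = 4.

4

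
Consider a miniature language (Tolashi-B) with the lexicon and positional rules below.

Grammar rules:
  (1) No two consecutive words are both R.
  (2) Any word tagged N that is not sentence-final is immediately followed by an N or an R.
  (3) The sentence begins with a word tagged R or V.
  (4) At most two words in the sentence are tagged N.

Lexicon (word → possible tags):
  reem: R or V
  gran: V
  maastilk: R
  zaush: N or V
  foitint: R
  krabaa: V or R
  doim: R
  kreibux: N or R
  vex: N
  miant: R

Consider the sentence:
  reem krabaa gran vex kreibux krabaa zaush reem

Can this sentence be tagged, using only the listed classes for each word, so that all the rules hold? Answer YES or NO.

YES

Candidates per position — 1:reem {R,V}; 2:krabaa {V,R}; 3:gran {V}; 4:vex {N}; 5:kreibux {N,R}; 6:krabaa {V,R}; 7:zaush {N,V}; 8:reem {R,V}.
One satisfying assignment: R V V N R V N R.
Checking: rule 1 satisfied; rule 2 satisfied; rule 3 satisfied; rule 4 satisfied.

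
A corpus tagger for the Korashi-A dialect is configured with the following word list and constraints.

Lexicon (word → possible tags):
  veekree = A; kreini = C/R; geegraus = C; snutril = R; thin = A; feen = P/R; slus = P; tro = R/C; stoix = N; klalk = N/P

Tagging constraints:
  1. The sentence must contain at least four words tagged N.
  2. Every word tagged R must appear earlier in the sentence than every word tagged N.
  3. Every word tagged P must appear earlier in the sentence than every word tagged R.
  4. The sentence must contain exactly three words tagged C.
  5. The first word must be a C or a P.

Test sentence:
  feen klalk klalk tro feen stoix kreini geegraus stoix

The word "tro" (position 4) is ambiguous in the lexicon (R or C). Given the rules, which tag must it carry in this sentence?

Candidates per position — 1:feen {P,R}; 2:klalk {N,P}; 3:klalk {N,P}; 4:tro {R,C}; 5:feen {P,R}; 6:stoix {N}; 7:kreini {C,R}; 8:geegraus {C}; 9:stoix {N}.
Position 1: R is ruled out by rule 5; that leaves P.
Position 2: P is ruled out by rule 1; that leaves N.
Position 3: P is ruled out by rule 1; that leaves N.
Position 4: R is ruled out by rule 2; that leaves C.
Position 5: R is ruled out by rule 2; that leaves P.
Position 7: R is ruled out by rule 2; that leaves C.
So the tagging must be: P N N C P N C C N.
Rule-by-rule: rule 1 ok; rule 2 ok; rule 3 ok; rule 4 ok; rule 5 ok.

C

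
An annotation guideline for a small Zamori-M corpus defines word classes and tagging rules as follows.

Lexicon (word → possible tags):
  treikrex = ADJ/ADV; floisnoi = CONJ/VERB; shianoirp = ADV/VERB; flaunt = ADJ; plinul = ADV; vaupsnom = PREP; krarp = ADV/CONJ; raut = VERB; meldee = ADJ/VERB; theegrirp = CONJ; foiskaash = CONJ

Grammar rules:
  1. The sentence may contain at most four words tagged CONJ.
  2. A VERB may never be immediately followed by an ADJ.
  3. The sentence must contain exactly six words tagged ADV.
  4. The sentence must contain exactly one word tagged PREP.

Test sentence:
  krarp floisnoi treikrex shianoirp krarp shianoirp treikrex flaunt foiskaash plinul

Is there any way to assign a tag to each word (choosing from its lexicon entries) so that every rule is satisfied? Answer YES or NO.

Candidates per position — 1:krarp {ADV,CONJ}; 2:floisnoi {CONJ,VERB}; 3:treikrex {ADJ,ADV}; 4:shianoirp {ADV,VERB}; 5:krarp {ADV,CONJ}; 6:shianoirp {ADV,VERB}; 7:treikrex {ADJ,ADV}; 8:flaunt {ADJ}; 9:foiskaash {CONJ}; 10:plinul {ADV}.
Rule 4 cannot be satisfied by any choice of tags from the lexicon.
So there is no consistent tagging.

NO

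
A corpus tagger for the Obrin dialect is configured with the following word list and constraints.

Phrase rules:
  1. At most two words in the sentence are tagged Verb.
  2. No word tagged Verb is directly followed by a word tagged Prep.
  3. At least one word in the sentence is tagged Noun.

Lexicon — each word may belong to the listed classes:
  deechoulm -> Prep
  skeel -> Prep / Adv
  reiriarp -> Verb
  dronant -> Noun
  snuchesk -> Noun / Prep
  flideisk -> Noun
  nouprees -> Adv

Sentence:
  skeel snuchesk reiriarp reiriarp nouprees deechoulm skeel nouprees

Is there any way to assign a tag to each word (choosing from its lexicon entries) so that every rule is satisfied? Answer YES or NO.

YES

Candidates per position — 1:skeel {Prep,Adv}; 2:snuchesk {Noun,Prep}; 3:reiriarp {Verb}; 4:reiriarp {Verb}; 5:nouprees {Adv}; 6:deechoulm {Prep}; 7:skeel {Prep,Adv}; 8:nouprees {Adv}.
One satisfying assignment: Prep Noun Verb Verb Adv Prep Adv Adv.
Verifying each rule — rule 1 ok; rule 2 ok; rule 3 ok.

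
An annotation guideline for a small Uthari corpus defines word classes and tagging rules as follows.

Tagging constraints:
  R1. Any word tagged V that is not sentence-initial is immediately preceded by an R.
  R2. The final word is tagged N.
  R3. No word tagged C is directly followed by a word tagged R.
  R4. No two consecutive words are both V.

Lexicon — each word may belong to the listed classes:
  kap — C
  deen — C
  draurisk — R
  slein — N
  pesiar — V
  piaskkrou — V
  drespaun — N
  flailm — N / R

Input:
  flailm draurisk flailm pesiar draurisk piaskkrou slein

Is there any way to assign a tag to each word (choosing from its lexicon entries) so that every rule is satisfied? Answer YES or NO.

YES

Candidates per position — 1:flailm {N,R}; 2:draurisk {R}; 3:flailm {N,R}; 4:pesiar {V}; 5:draurisk {R}; 6:piaskkrou {V}; 7:slein {N}.
One satisfying assignment: R R R V R V N.
Verifying each rule — rule 1 ok; rule 2 ok; rule 3 ok; rule 4 ok.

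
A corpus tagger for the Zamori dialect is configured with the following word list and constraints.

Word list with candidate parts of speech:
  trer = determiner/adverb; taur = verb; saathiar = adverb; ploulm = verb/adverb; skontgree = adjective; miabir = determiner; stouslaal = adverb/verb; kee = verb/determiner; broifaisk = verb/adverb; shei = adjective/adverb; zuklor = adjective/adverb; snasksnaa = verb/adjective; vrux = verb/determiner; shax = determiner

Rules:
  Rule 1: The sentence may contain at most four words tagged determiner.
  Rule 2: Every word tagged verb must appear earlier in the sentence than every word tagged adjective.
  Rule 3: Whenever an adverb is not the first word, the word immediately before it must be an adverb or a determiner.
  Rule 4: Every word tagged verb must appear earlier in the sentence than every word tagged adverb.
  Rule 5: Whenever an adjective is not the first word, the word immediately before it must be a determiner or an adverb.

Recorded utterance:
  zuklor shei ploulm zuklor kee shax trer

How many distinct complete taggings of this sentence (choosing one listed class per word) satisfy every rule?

Candidates per position — 1:zuklor {adjective,adverb}; 2:shei {adjective,adverb}; 3:ploulm {verb,adverb}; 4:zuklor {adjective,adverb}; 5:kee {verb,determiner}; 6:shax {determiner}; 7:trer {determiner,adverb}.
There are 64 candidate sequences in total.
The sequences that satisfy every rule: adverb adverb adverb adjective determiner determiner determiner; adverb adverb adverb adjective determiner determiner adverb; adverb adverb adverb adverb determiner determiner determiner; adverb adverb adverb adverb determiner determiner adverb.
Count = 4.

4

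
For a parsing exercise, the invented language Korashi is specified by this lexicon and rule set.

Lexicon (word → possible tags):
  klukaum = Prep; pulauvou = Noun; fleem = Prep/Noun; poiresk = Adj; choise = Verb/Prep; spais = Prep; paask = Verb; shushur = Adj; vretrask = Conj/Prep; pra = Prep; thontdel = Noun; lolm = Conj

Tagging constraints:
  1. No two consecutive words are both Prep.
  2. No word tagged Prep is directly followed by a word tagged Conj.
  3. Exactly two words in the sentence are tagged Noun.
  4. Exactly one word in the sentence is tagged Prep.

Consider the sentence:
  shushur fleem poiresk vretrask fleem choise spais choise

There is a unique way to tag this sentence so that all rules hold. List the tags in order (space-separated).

Candidates per position — 1:shushur {Adj}; 2:fleem {Prep,Noun}; 3:poiresk {Adj}; 4:vretrask {Conj,Prep}; 5:fleem {Prep,Noun}; 6:choise {Verb,Prep}; 7:spais {Prep}; 8:choise {Verb,Prep}.
If word 2 were Prep, no tagging could satisfy rule 3; so word 2 is Noun.
If word 4 were Prep, no tagging could satisfy rule 4; so word 4 is Conj.
If word 5 were Prep, no tagging could satisfy rule 3; so word 5 is Noun.
If word 6 were Prep, no tagging could satisfy rule 1; so word 6 is Verb.
If word 8 were Prep, no tagging could satisfy rule 1; so word 8 is Verb.
The unique satisfying tagging is: Adj Noun Adj Conj Noun Verb Prep Verb.
Verifying each rule — rule 1 satisfied; rule 2 satisfied; rule 3 satisfied; rule 4 satisfied.

Adj Noun Adj Conj Noun Verb Prep Verb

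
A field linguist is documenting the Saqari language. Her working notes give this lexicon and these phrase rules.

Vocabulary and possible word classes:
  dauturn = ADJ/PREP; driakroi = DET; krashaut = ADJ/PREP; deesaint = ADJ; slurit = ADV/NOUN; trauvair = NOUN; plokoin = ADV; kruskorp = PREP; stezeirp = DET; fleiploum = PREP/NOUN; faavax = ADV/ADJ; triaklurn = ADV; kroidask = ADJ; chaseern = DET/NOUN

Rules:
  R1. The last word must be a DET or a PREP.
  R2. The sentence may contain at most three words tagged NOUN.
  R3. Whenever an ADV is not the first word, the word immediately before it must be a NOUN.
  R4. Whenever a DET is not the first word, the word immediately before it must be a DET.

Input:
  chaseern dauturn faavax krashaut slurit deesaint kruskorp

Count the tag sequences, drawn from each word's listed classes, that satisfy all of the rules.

Candidates per position — 1:chaseern {DET,NOUN}; 2:dauturn {ADJ,PREP}; 3:faavax {ADV,ADJ}; 4:krashaut {ADJ,PREP}; 5:slurit {ADV,NOUN}; 6:deesaint {ADJ}; 7:kruskorp {PREP}.
There are 32 candidate sequences in total.
Checking each against the rules leaves 8 sequences.
Count = 8.

8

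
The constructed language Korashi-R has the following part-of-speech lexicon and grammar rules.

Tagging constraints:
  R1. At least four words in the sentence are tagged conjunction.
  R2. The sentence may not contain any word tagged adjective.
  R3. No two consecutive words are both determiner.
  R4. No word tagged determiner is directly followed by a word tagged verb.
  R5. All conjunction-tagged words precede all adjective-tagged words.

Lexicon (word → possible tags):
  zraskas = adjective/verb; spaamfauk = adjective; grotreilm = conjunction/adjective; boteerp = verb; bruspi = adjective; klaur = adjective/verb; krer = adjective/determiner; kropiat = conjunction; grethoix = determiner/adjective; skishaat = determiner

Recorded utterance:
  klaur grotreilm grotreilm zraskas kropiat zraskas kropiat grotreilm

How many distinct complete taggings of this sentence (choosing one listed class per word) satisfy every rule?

1

Candidates per position — 1:klaur {adjective,verb}; 2:grotreilm {conjunction,adjective}; 3:grotreilm {conjunction,adjective}; 4:zraskas {adjective,verb}; 5:kropiat {conjunction}; 6:zraskas {adjective,verb}; 7:kropiat {conjunction}; 8:grotreilm {conjunction,adjective}.
There are 64 candidate sequences in total.
The sequences that satisfy every rule: verb conjunction conjunction verb conjunction verb conjunction conjunction.
Count = 1.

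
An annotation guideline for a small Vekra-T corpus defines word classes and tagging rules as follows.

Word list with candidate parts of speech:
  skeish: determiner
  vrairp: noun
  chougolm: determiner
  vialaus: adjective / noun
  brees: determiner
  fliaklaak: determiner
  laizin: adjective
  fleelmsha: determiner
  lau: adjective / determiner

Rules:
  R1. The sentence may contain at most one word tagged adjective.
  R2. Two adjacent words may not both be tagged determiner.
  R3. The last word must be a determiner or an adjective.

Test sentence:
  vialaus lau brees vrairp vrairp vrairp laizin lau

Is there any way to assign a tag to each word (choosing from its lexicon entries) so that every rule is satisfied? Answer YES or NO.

Candidates per position — 1:vialaus {adjective,noun}; 2:lau {adjective,determiner}; 3:brees {determiner}; 4:vrairp {noun}; 5:vrairp {noun}; 6:vrairp {noun}; 7:laizin {adjective}; 8:lau {adjective,determiner}.
Every candidate sequence violates at least one rule; no consistent tagging exists.

NO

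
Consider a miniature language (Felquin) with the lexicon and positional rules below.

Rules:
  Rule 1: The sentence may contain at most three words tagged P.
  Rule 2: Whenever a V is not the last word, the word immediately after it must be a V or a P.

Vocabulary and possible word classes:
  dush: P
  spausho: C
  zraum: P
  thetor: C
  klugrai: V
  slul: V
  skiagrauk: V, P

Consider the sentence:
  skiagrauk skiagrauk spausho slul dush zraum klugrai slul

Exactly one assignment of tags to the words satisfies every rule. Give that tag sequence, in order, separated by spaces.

V P C V P P V V

Candidates per position — 1:skiagrauk {V,P}; 2:skiagrauk {V,P}; 3:spausho {C}; 4:slul {V}; 5:dush {P}; 6:zraum {P}; 7:klugrai {V}; 8:slul {V}.
Word 2 cannot be V — rule 2 would then fail for every completion. It is P.
Word 1 cannot be P — rule 1 would then fail for every completion. It is V.
The unique satisfying tagging is: V P C V P P V V.
Check: rule 1 ✓; rule 2 ✓.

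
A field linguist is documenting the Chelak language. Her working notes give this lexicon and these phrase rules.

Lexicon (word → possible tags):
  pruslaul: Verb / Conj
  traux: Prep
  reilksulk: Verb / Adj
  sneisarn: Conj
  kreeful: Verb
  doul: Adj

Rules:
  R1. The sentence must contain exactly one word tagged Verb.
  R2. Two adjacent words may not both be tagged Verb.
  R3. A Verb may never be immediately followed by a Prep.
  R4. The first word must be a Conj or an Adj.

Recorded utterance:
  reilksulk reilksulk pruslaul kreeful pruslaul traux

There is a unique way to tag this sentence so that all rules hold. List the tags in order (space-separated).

Adj Adj Conj Verb Conj Prep

Candidates per position — 1:reilksulk {Verb,Adj}; 2:reilksulk {Verb,Adj}; 3:pruslaul {Verb,Conj}; 4:kreeful {Verb}; 5:pruslaul {Verb,Conj}; 6:traux {Prep}.
At position 1, choosing Verb makes rule 1 impossible to satisfy; hence Adj.
At position 2, choosing Verb makes rule 1 impossible to satisfy; hence Adj.
At position 3, choosing Verb makes rule 1 impossible to satisfy; hence Conj.
At position 5, choosing Verb makes rule 1 impossible to satisfy; hence Conj.
That leaves exactly one tagging: Adj Adj Conj Verb Conj Prep.
Rule-by-rule: rule 1 holds; rule 2 holds; rule 3 holds; rule 4 holds.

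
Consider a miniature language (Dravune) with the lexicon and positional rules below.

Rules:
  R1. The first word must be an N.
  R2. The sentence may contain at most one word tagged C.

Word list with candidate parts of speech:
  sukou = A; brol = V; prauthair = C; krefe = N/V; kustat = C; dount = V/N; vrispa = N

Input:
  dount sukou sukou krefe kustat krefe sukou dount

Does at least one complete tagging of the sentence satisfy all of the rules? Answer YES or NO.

YES

Candidates per position — 1:dount {V,N}; 2:sukou {A}; 3:sukou {A}; 4:krefe {N,V}; 5:kustat {C}; 6:krefe {N,V}; 7:sukou {A}; 8:dount {V,N}.
One satisfying assignment: N A A V C N A N.
Rule-by-rule: rule 1 ok; rule 2 ok.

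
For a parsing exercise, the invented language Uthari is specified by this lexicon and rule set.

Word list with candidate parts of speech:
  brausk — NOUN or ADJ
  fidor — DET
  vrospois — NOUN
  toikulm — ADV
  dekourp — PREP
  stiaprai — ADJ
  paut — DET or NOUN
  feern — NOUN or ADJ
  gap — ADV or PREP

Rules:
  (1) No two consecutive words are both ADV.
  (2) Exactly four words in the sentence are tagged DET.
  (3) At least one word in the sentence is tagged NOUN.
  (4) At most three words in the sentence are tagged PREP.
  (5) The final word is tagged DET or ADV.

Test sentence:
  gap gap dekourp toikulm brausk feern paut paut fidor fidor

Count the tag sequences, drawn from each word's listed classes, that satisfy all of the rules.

9

Candidates per position — 1:gap {ADV,PREP}; 2:gap {ADV,PREP}; 3:dekourp {PREP}; 4:toikulm {ADV}; 5:brausk {NOUN,ADJ}; 6:feern {NOUN,ADJ}; 7:paut {DET,NOUN}; 8:paut {DET,NOUN}; 9:fidor {DET}; 10:fidor {DET}.
There are 64 candidate sequences in total.
Checking each against the rules leaves 9 sequences.
Count = 9.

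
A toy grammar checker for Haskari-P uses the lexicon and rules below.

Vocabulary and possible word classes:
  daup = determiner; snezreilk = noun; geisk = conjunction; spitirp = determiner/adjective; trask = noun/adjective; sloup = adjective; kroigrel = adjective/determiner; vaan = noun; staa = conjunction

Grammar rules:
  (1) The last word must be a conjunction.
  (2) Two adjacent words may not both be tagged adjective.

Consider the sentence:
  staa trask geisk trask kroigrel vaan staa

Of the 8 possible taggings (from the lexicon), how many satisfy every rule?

6

Candidates per position — 1:staa {conjunction}; 2:trask {noun,adjective}; 3:geisk {conjunction}; 4:trask {noun,adjective}; 5:kroigrel {adjective,determiner}; 6:vaan {noun}; 7:staa {conjunction}.
There are 8 candidate sequences in total.
Checking each against the rules leaves 6 sequences.
Count = 6.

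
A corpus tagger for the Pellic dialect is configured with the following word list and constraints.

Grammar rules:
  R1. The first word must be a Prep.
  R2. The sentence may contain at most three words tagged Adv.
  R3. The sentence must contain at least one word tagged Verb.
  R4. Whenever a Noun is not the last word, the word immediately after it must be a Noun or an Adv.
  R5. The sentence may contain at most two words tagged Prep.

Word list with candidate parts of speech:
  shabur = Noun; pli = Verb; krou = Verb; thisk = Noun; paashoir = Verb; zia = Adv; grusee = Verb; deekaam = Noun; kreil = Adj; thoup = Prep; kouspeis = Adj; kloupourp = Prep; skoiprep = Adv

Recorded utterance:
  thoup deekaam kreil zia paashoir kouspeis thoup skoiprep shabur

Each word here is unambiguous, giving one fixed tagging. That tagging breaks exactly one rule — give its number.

4

Fixed tagging: Prep Noun Adj Adv Verb Adj Prep Adv Noun.
Rule check: R1 ok, R2 ok, R3 ok, R4 fails, R5 ok.
Only rule 4 fails.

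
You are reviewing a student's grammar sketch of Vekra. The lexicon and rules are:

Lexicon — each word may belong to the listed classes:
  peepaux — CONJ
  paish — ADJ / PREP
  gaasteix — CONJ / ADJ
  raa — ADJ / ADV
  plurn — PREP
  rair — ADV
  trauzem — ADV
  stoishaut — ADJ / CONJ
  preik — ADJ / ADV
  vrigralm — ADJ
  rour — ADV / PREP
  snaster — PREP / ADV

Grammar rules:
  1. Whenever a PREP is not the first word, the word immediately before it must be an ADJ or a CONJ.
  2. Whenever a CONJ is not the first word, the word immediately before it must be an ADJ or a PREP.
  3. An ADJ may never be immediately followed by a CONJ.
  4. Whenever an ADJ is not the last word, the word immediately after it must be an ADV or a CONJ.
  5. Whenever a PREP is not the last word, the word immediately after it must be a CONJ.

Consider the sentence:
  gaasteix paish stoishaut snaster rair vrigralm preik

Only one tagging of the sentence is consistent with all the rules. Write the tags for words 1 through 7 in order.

CONJ PREP CONJ ADV ADV ADJ ADV

Candidates per position — 1:gaasteix {CONJ,ADJ}; 2:paish {ADJ,PREP}; 3:stoishaut {ADJ,CONJ}; 4:snaster {PREP,ADV}; 5:rair {ADV}; 6:vrigralm {ADJ}; 7:preik {ADJ,ADV}.
At position 1, choosing ADJ makes rule 4 impossible to satisfy; hence CONJ.
At position 4, choosing PREP makes rule 5 impossible to satisfy; hence ADV.
At position 7, choosing ADJ makes rule 4 impossible to satisfy; hence ADV.
The remaining ambiguous positions (2, 3) are resolved jointly — only one combination satisfies every rule.
The only consistent sequence is: CONJ PREP CONJ ADV ADV ADJ ADV.
Rule-by-rule: rule 1 satisfied; rule 2 satisfied; rule 3 satisfied; rule 4 satisfied; rule 5 satisfied.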